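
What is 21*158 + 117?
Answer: 3435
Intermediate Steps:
21*158 + 117 = 3318 + 117 = 3435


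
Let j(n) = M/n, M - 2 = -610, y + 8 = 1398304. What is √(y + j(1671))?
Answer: 2*√976094601342/1671 ≈ 1182.5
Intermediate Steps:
y = 1398296 (y = -8 + 1398304 = 1398296)
M = -608 (M = 2 - 610 = -608)
j(n) = -608/n
√(y + j(1671)) = √(1398296 - 608/1671) = √(2336552008/1671) = 2*√976094601342/1671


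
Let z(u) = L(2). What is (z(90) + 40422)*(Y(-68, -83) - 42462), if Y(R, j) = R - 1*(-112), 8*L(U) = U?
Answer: -3429262001/2 ≈ -1.7146e+9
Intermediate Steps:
L(U) = U/8
z(u) = 1/4 (z(u) = (1/8)*2 = 1/4)
Y(R, j) = 112 + R (Y(R, j) = R + 112 = 112 + R)
(z(90) + 40422)*(Y(-68, -83) - 42462) = (1/4 + 40422)*((112 - 68) - 42462) = 161689*(44 - 42462)/4 = (161689/4)*(-42418) = -3429262001/2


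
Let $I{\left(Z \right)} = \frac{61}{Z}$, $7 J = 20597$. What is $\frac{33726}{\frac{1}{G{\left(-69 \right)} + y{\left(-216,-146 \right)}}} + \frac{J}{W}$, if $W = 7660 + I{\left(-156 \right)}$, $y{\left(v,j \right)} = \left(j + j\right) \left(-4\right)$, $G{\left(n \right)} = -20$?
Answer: $\frac{323844082497396}{8364293} \approx 3.8717 \cdot 10^{7}$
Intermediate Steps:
$y{\left(v,j \right)} = - 8 j$ ($y{\left(v,j \right)} = 2 j \left(-4\right) = - 8 j$)
$J = \frac{20597}{7}$ ($J = \frac{1}{7} \cdot 20597 = \frac{20597}{7} \approx 2942.4$)
$W = \frac{1194899}{156}$ ($W = 7660 + \frac{61}{-156} = 7660 + 61 \left(- \frac{1}{156}\right) = 7660 - \frac{61}{156} = \frac{1194899}{156} \approx 7659.6$)
$\frac{33726}{\frac{1}{G{\left(-69 \right)} + y{\left(-216,-146 \right)}}} + \frac{J}{W} = \frac{33726}{\frac{1}{-20 - -1168}} + \frac{20597}{7 \cdot \frac{1194899}{156}} = \frac{33726}{\frac{1}{-20 + 1168}} + \frac{20597}{7} \cdot \frac{156}{1194899} = \frac{33726}{\frac{1}{1148}} + \frac{3213132}{8364293} = 33726 \frac{1}{\frac{1}{1148}} + \frac{3213132}{8364293} = 33726 \cdot 1148 + \frac{3213132}{8364293} = 38717448 + \frac{3213132}{8364293} = \frac{323844082497396}{8364293}$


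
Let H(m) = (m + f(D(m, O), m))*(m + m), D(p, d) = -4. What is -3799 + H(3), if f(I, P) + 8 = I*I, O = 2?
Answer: -3733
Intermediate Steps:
f(I, P) = -8 + I**2 (f(I, P) = -8 + I*I = -8 + I**2)
H(m) = 2*m*(8 + m) (H(m) = (m + (-8 + (-4)**2))*(m + m) = (m + (-8 + 16))*(2*m) = (m + 8)*(2*m) = (8 + m)*(2*m) = 2*m*(8 + m))
-3799 + H(3) = -3799 + 2*3*(8 + 3) = -3799 + 2*3*11 = -3799 + 66 = -3733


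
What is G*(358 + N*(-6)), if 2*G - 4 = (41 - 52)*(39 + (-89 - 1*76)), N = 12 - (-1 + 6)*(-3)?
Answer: 136220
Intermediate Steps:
N = 27 (N = 12 - 5*(-3) = 12 - 1*(-15) = 12 + 15 = 27)
G = 695 (G = 2 + ((41 - 52)*(39 + (-89 - 1*76)))/2 = 2 + (-11*(39 + (-89 - 76)))/2 = 2 + (-11*(39 - 165))/2 = 2 + (-11*(-126))/2 = 2 + (½)*1386 = 2 + 693 = 695)
G*(358 + N*(-6)) = 695*(358 + 27*(-6)) = 695*(358 - 162) = 695*196 = 136220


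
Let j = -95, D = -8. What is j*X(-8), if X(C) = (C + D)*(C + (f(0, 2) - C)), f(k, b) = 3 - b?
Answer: 1520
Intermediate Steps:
X(C) = -8 + C (X(C) = (C - 8)*(C + ((3 - 1*2) - C)) = (-8 + C)*(C + ((3 - 2) - C)) = (-8 + C)*(C + (1 - C)) = (-8 + C)*1 = -8 + C)
j*X(-8) = -95*(-8 - 8) = -95*(-16) = 1520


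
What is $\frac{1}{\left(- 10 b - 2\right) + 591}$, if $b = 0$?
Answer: $\frac{1}{589} \approx 0.0016978$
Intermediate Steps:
$\frac{1}{\left(- 10 b - 2\right) + 591} = \frac{1}{\left(\left(-10\right) 0 - 2\right) + 591} = \frac{1}{\left(0 - 2\right) + 591} = \frac{1}{-2 + 591} = \frac{1}{589}$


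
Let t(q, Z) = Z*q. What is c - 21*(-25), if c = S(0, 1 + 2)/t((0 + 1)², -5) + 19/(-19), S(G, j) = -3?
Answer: 2623/5 ≈ 524.60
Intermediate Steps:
c = -⅖ (c = -3*(-1/(5*(0 + 1)²)) + 19/(-19) = -3/((-5*1²)) + 19*(-1/19) = -3/((-5*1)) - 1 = -3/(-5) - 1 = -3*(-⅕) - 1 = ⅗ - 1 = -⅖ ≈ -0.40000)
c - 21*(-25) = -⅖ - 21*(-25) = -⅖ + 525 = 2623/5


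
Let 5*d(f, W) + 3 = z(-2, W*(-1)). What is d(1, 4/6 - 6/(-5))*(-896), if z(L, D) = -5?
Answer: 7168/5 ≈ 1433.6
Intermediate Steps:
d(f, W) = -8/5 (d(f, W) = -⅗ + (⅕)*(-5) = -⅗ - 1 = -8/5)
d(1, 4/6 - 6/(-5))*(-896) = -8/5*(-896) = 7168/5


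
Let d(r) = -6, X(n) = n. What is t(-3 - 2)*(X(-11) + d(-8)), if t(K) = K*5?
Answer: 425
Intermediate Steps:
t(K) = 5*K
t(-3 - 2)*(X(-11) + d(-8)) = (5*(-3 - 2))*(-11 - 6) = (5*(-5))*(-17) = -25*(-17) = 425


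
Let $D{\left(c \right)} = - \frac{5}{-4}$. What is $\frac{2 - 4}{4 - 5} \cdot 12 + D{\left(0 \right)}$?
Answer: $\frac{101}{4} \approx 25.25$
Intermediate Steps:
$D{\left(c \right)} = \frac{5}{4}$ ($D{\left(c \right)} = \left(-5\right) \left(- \frac{1}{4}\right) = \frac{5}{4}$)
$\frac{2 - 4}{4 - 5} \cdot 12 + D{\left(0 \right)} = \frac{2 - 4}{4 - 5} \cdot 12 + \frac{5}{4} = - \frac{2}{-1} \cdot 12 + \frac{5}{4} = \left(-2\right) \left(-1\right) 12 + \frac{5}{4} = 2 \cdot 12 + \frac{5}{4} = 24 + \frac{5}{4} = \frac{101}{4}$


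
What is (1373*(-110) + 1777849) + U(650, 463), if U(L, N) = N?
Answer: 1627282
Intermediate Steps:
(1373*(-110) + 1777849) + U(650, 463) = (1373*(-110) + 1777849) + 463 = (-151030 + 1777849) + 463 = 1626819 + 463 = 1627282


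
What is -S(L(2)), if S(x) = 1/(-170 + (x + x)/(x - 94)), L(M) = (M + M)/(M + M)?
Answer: 93/15812 ≈ 0.0058816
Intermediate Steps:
L(M) = 1 (L(M) = (2*M)/((2*M)) = (2*M)*(1/(2*M)) = 1)
S(x) = 1/(-170 + 2*x/(-94 + x)) (S(x) = 1/(-170 + (2*x)/(-94 + x)) = 1/(-170 + 2*x/(-94 + x)))
-S(L(2)) = -(94 - 1*1)/(4*(-3995 + 42*1)) = -(94 - 1)/(4*(-3995 + 42)) = -93/(4*(-3953)) = -(-1)*93/(4*3953) = -1*(-93/15812) = 93/15812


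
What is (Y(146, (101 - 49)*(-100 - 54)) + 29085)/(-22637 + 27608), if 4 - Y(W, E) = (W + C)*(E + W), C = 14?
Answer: 429003/1657 ≈ 258.90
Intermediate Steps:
Y(W, E) = 4 - (14 + W)*(E + W) (Y(W, E) = 4 - (W + 14)*(E + W) = 4 - (14 + W)*(E + W))
(Y(146, (101 - 49)*(-100 - 54)) + 29085)/(-22637 + 27608) = ((4 - 1*146² - 14*(101 - 49)*(-100 - 54) - 14*146 - 1*(101 - 49)*(-100 - 54)*146) + 29085)/(-22637 + 27608) = ((4 - 1*21316 - 728*(-154) - 2044 - 1*52*(-154)*146) + 29085)/4971 = ((4 - 21316 - 14*(-8008) - 2044 - 1*(-8008)*146) + 29085)*(1/4971) = ((4 - 21316 + 112112 - 2044 + 1169168) + 29085)*(1/4971) = (1257924 + 29085)*(1/4971) = 1287009*(1/4971) = 429003/1657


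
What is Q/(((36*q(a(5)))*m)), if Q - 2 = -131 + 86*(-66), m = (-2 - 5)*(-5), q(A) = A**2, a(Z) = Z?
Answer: -129/700 ≈ -0.18429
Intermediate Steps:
m = 35 (m = -7*(-5) = 35)
Q = -5805 (Q = 2 + (-131 + 86*(-66)) = 2 + (-131 - 5676) = 2 - 5807 = -5805)
Q/(((36*q(a(5)))*m)) = -5805/((36*5**2)*35) = -5805/((36*25)*35) = -5805/(900*35) = -5805/31500 = -5805*1/31500 = -129/700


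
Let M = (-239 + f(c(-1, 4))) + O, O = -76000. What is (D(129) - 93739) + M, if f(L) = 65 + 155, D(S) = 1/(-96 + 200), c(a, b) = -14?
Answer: -17654831/104 ≈ -1.6976e+5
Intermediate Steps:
D(S) = 1/104
f(L) = 220
M = -76019 (M = (-239 + 220) - 76000 = -19 - 76000 = -76019)
(D(129) - 93739) + M = (1/104 - 93739) - 76019 = -9748855/104 - 76019 = -17654831/104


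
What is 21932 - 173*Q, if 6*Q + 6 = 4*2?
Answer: 65623/3 ≈ 21874.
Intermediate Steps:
Q = 1/3 (Q = -1 + (4*2)/6 = -1 + (1/6)*8 = -1 + 4/3 = 1/3 ≈ 0.33333)
21932 - 173*Q = 21932 - 173/3 = 65623/3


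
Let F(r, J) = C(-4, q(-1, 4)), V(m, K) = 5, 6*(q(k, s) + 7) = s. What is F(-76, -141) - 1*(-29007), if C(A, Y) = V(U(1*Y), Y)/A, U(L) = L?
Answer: 116023/4 ≈ 29006.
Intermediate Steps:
q(k, s) = -7 + s/6
C(A, Y) = 5/A
F(r, J) = -5/4 (F(r, J) = 5/(-4) = 5*(-¼) = -5/4)
F(-76, -141) - 1*(-29007) = -5/4 - 1*(-29007) = -5/4 + 29007 = 116023/4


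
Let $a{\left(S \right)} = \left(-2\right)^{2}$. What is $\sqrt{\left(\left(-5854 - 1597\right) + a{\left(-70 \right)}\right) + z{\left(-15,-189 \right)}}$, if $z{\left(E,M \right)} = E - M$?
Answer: $i \sqrt{7273} \approx 85.282 i$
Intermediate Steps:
$a{\left(S \right)} = 4$
$\sqrt{\left(\left(-5854 - 1597\right) + a{\left(-70 \right)}\right) + z{\left(-15,-189 \right)}} = \sqrt{\left(\left(-5854 - 1597\right) + 4\right) - -174} = \sqrt{\left(-7451 + 4\right) + \left(-15 + 189\right)} = \sqrt{-7447 + 174} = \sqrt{-7273} = i \sqrt{7273}$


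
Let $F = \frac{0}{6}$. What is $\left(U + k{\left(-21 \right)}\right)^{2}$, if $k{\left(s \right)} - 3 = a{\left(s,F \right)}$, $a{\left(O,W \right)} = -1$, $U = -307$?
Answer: $93025$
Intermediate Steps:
$F = 0$ ($F = 0 \cdot \frac{1}{6} = 0$)
$k{\left(s \right)} = 2$ ($k{\left(s \right)} = 3 - 1 = 2$)
$\left(U + k{\left(-21 \right)}\right)^{2} = \left(-307 + 2\right)^{2} = \left(-305\right)^{2} = 93025$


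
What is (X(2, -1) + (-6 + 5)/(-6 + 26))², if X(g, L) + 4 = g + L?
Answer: 3721/400 ≈ 9.3025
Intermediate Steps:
X(g, L) = -4 + L + g (X(g, L) = -4 + (g + L) = -4 + (L + g) = -4 + L + g)
(X(2, -1) + (-6 + 5)/(-6 + 26))² = ((-4 - 1 + 2) + (-6 + 5)/(-6 + 26))² = (-3 - 1/20)² = (-61/20)² = 3721/400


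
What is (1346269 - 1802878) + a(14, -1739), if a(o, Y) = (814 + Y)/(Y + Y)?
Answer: -42921221/94 ≈ -4.5661e+5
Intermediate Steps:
a(o, Y) = (814 + Y)/(2*Y) (a(o, Y) = (814 + Y)/((2*Y)) = (814 + Y)*(1/(2*Y)) = (814 + Y)/(2*Y))
(1346269 - 1802878) + a(14, -1739) = (1346269 - 1802878) + (½)*(814 - 1739)/(-1739) = -456609 + (½)*(-1/1739)*(-925) = -456609 + 25/94 = -42921221/94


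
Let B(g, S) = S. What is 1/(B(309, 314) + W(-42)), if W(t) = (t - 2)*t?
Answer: 1/2162 ≈ 0.00046253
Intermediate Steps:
W(t) = t*(-2 + t) (W(t) = (-2 + t)*t = t*(-2 + t))
1/(B(309, 314) + W(-42)) = 1/(314 - 42*(-2 - 42)) = 1/(314 - 42*(-44)) = 1/(314 + 1848) = 1/2162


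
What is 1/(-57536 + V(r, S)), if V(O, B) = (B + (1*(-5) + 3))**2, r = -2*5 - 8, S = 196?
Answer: -1/19900 ≈ -5.0251e-5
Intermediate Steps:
r = -18 (r = -10 - 8 = -18)
V(O, B) = (-2 + B)**2 (V(O, B) = (B + (-5 + 3))**2 = (B - 2)**2 = (-2 + B)**2)
1/(-57536 + V(r, S)) = 1/(-57536 + (-2 + 196)**2) = 1/(-57536 + 194**2) = 1/(-57536 + 37636) = 1/(-19900) = -1/19900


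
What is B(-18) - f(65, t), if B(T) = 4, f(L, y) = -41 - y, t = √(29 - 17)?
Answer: 45 + 2*√3 ≈ 48.464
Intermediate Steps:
t = 2*√3 (t = √12 = 2*√3 ≈ 3.4641)
B(-18) - f(65, t) = 4 - (-41 - 2*√3) = 4 + (41 + 2*√3) = 45 + 2*√3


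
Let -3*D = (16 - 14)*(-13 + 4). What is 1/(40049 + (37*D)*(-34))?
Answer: 1/32501 ≈ 3.0768e-5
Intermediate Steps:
D = 6 (D = -(16 - 14)*(-13 + 4)/3 = -2*(-9)/3 = -⅓*(-18) = 6)
1/(40049 + (37*D)*(-34)) = 1/(40049 + (37*6)*(-34)) = 1/(40049 + 222*(-34)) = 1/(40049 - 7548) = 1/32501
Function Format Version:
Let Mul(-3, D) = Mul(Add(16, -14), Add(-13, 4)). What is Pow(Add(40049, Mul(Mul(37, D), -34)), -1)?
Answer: Rational(1, 32501) ≈ 3.0768e-5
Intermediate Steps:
D = 6 (D = Mul(Rational(-1, 3), Mul(Add(16, -14), Add(-13, 4))) = Mul(Rational(-1, 3), Mul(2, -9)) = Mul(Rational(-1, 3), -18) = 6)
Pow(Add(40049, Mul(Mul(37, D), -34)), -1) = Pow(Add(40049, Mul(Mul(37, 6), -34)), -1) = Pow(Add(40049, Mul(222, -34)), -1) = Pow(Add(40049, -7548), -1) = Pow(32501, -1) = Rational(1, 32501)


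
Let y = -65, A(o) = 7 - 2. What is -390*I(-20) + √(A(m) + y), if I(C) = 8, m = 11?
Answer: -3120 + 2*I*√15 ≈ -3120.0 + 7.746*I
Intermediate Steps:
A(o) = 5
-390*I(-20) + √(A(m) + y) = -390*8 + √(5 - 65) = -3120 + √(-60) = -3120 + 2*I*√15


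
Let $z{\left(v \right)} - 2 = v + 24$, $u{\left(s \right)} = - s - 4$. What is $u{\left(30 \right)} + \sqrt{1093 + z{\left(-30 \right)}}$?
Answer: $-1$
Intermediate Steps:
$u{\left(s \right)} = -4 - s$
$z{\left(v \right)} = 26 + v$ ($z{\left(v \right)} = 2 + \left(v + 24\right) = 2 + \left(24 + v\right) = 26 + v$)
$u{\left(30 \right)} + \sqrt{1093 + z{\left(-30 \right)}} = \left(-4 - 30\right) + \sqrt{1093 + \left(26 - 30\right)} = \left(-4 - 30\right) + \sqrt{1093 - 4} = -34 + \sqrt{1089} = -34 + 33 = -1$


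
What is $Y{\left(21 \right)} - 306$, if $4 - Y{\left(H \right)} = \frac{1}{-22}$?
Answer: $- \frac{6643}{22} \approx -301.95$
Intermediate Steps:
$Y{\left(H \right)} = \frac{89}{22}$ ($Y{\left(H \right)} = 4 - \frac{1}{-22} = 4 - - \frac{1}{22} = 4 + \frac{1}{22} = \frac{89}{22}$)
$Y{\left(21 \right)} - 306 = \frac{89}{22} - 306 = - \frac{6643}{22}$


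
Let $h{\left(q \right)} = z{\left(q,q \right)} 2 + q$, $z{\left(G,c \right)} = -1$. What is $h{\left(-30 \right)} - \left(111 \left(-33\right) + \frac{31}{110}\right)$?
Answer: $\frac{399379}{110} \approx 3630.7$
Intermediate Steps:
$h{\left(q \right)} = -2 + q$ ($h{\left(q \right)} = \left(-1\right) 2 + q = -2 + q$)
$h{\left(-30 \right)} - \left(111 \left(-33\right) + \frac{31}{110}\right) = \left(-2 - 30\right) - \left(111 \left(-33\right) + \frac{31}{110}\right) = -32 - \left(-3663 + 31 \cdot \frac{1}{110}\right) = -32 - \left(-3663 + \frac{31}{110}\right) = -32 - - \frac{402899}{110} = -32 + \frac{402899}{110} = \frac{399379}{110}$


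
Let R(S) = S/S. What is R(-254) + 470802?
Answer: 470803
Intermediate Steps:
R(S) = 1
R(-254) + 470802 = 1 + 470802 = 470803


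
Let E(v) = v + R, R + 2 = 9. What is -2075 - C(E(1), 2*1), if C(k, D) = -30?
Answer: -2045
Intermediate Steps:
R = 7 (R = -2 + 9 = 7)
E(v) = 7 + v (E(v) = v + 7 = 7 + v)
-2075 - C(E(1), 2*1) = -2075 - 1*(-30) = -2075 + 30 = -2045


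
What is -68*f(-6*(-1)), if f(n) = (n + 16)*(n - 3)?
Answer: -4488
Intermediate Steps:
f(n) = (-3 + n)*(16 + n) (f(n) = (16 + n)*(-3 + n) = (-3 + n)*(16 + n))
-68*f(-6*(-1)) = -68*(-48 + (-6*(-1))² + 13*(-6*(-1))) = -68*(-48 + 6² + 13*6) = -68*(-48 + 36 + 78) = -68*66 = -4488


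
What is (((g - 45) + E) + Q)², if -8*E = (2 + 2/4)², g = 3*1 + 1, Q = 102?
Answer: 3713329/1024 ≈ 3626.3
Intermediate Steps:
g = 4 (g = 3 + 1 = 4)
E = -25/32 (E = -(2 + 2/4)²/8 = -(2 + 2*(¼))²/8 = -(2 + ½)²/8 = -(5/2)²/8 = -⅛*25/4 = -25/32 ≈ -0.78125)
(((g - 45) + E) + Q)² = (((4 - 45) - 25/32) + 102)² = ((-41 - 25/32) + 102)² = (-1337/32 + 102)² = (1927/32)² = 3713329/1024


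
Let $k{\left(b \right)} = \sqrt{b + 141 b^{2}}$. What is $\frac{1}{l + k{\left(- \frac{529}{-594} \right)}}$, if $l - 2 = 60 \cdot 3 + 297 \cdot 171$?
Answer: $\frac{5994566028}{305537022623863} - \frac{4554 \sqrt{75183}}{305537022623863} \approx 1.9616 \cdot 10^{-5}$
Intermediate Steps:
$l = 50969$ ($l = 2 + \left(60 \cdot 3 + 297 \cdot 171\right) = 2 + \left(180 + 50787\right) = 2 + 50967 = 50969$)
$\frac{1}{l + k{\left(- \frac{529}{-594} \right)}} = \frac{1}{50969 + \sqrt{- \frac{529}{-594} \left(1 + 141 \left(- \frac{529}{-594}\right)\right)}} = \frac{1}{50969 + \sqrt{\left(-529\right) \left(- \frac{1}{594}\right) \left(1 + 141 \left(\left(-529\right) \left(- \frac{1}{594}\right)\right)\right)}} = \frac{1}{50969 + \sqrt{\frac{529 \left(1 + 141 \cdot \frac{529}{594}\right)}{594}}} = \frac{1}{50969 + \sqrt{\frac{529 \left(1 + \frac{24863}{198}\right)}{594}}} = \frac{1}{50969 + \sqrt{\frac{529}{594} \cdot \frac{25061}{198}}} = \frac{1}{50969 + \sqrt{\frac{13257269}{117612}}} = \frac{1}{50969 + \frac{23 \sqrt{75183}}{594}}$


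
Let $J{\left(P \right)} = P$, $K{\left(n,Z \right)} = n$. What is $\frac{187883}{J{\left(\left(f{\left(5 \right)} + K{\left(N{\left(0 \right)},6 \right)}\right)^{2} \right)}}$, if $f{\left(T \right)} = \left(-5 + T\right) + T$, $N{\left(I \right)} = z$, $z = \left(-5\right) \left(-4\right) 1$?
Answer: $\frac{187883}{625} \approx 300.61$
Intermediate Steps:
$z = 20$ ($z = 20 \cdot 1 = 20$)
$N{\left(I \right)} = 20$
$f{\left(T \right)} = -5 + 2 T$
$\frac{187883}{J{\left(\left(f{\left(5 \right)} + K{\left(N{\left(0 \right)},6 \right)}\right)^{2} \right)}} = \frac{187883}{\left(\left(-5 + 2 \cdot 5\right) + 20\right)^{2}} = \frac{187883}{\left(\left(-5 + 10\right) + 20\right)^{2}} = \frac{187883}{\left(5 + 20\right)^{2}} = \frac{187883}{25^{2}} = \frac{187883}{625}$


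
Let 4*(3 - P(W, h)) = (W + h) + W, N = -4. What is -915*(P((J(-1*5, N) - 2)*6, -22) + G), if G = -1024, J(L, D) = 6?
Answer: 1880325/2 ≈ 9.4016e+5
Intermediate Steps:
P(W, h) = 3 - W/2 - h/4 (P(W, h) = 3 - ((W + h) + W)/4 = 3 - (h + 2*W)/4 = 3 + (-W/2 - h/4) = 3 - W/2 - h/4)
-915*(P((J(-1*5, N) - 2)*6, -22) + G) = -915*((3 - (6 - 2)*6/2 - 1/4*(-22)) - 1024) = -915*((3 - 2*6 + 11/2) - 1024) = -915*((3 - 1/2*24 + 11/2) - 1024) = -915*((3 - 12 + 11/2) - 1024) = -915*(-7/2 - 1024) = -915*(-2055/2) = 1880325/2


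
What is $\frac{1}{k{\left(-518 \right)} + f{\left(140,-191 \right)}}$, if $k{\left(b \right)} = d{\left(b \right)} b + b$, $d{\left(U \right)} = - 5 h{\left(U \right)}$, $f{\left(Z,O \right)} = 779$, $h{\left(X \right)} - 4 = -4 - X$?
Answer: $\frac{1}{1341881} \approx 7.4522 \cdot 10^{-7}$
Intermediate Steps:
$h{\left(X \right)} = - X$ ($h{\left(X \right)} = 4 - \left(4 + X\right) = - X$)
$d{\left(U \right)} = 5 U$ ($d{\left(U \right)} = - 5 \left(- U\right) = 5 U$)
$k{\left(b \right)} = b + 5 b^{2}$ ($k{\left(b \right)} = 5 b b + b = 5 b^{2} + b = b + 5 b^{2}$)
$\frac{1}{k{\left(-518 \right)} + f{\left(140,-191 \right)}} = \frac{1}{- 518 \left(1 + 5 \left(-518\right)\right) + 779} = \frac{1}{- 518 \left(1 - 2590\right) + 779} = \frac{1}{\left(-518\right) \left(-2589\right) + 779} = \frac{1}{1341102 + 779} = \frac{1}{1341881}$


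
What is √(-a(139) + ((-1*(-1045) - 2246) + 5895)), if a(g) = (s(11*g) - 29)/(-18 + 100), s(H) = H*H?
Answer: 2*I*√10008633/41 ≈ 154.32*I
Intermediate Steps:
s(H) = H²
a(g) = -29/82 + 121*g²/82 (a(g) = ((11*g)² - 29)/(-18 + 100) = (121*g² - 29)/82 = (-29 + 121*g²)*(1/82) = -29/82 + 121*g²/82)
√(-a(139) + ((-1*(-1045) - 2246) + 5895)) = √(-(-29/82 + (121/82)*139²) + ((-1*(-1045) - 2246) + 5895)) = √(-(-29/82 + (121/82)*19321) + ((1045 - 2246) + 5895)) = √(-(-29/82 + 2337841/82) + (-1201 + 5895)) = √(-1*1168906/41 + 4694) = √(-1168906/41 + 4694) = √(-976452/41) = 2*I*√10008633/41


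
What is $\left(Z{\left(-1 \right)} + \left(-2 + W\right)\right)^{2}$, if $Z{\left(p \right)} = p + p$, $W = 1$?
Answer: $9$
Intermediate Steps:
$Z{\left(p \right)} = 2 p$
$\left(Z{\left(-1 \right)} + \left(-2 + W\right)\right)^{2} = \left(2 \left(-1\right) + \left(-2 + 1\right)\right)^{2} = \left(-2 - 1\right)^{2} = \left(-3\right)^{2} = 9$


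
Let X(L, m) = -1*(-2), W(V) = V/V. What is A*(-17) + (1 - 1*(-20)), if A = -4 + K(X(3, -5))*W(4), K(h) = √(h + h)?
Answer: 55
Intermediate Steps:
W(V) = 1
X(L, m) = 2
K(h) = √2*√h (K(h) = √(2*h) = √2*√h)
A = -2 (A = -4 + (√2*√2)*1 = -4 + 2*1 = -4 + 2 = -2)
A*(-17) + (1 - 1*(-20)) = -2*(-17) + (1 - 1*(-20)) = 34 + (1 + 20) = 34 + 21 = 55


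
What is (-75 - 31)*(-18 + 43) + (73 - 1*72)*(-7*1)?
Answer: -2657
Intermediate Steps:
(-75 - 31)*(-18 + 43) + (73 - 1*72)*(-7*1) = -106*25 + (73 - 72)*(-7) = -2650 + 1*(-7) = -2650 - 7 = -2657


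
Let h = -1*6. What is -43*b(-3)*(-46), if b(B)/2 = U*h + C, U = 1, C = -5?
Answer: -43516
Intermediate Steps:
h = -6
b(B) = -22 (b(B) = 2*(1*(-6) - 5) = 2*(-6 - 5) = 2*(-11) = -22)
-43*b(-3)*(-46) = -43*(-22)*(-46) = 946*(-46) = -43516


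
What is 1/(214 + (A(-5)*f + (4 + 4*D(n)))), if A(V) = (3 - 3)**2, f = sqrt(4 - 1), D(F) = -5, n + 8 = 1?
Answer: 1/198 ≈ 0.0050505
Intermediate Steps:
n = -7 (n = -8 + 1 = -7)
f = sqrt(3) ≈ 1.7320
A(V) = 0 (A(V) = 0**2 = 0)
1/(214 + (A(-5)*f + (4 + 4*D(n)))) = 1/(214 + (0*sqrt(3) + (4 + 4*(-5)))) = 1/(214 + (0 + (4 - 20))) = 1/(214 + (0 - 16)) = 1/(214 - 16) = 1/198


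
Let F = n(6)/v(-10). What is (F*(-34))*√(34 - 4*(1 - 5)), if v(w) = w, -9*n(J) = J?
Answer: -34*√2/3 ≈ -16.028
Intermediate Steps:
n(J) = -J/9
F = 1/15 (F = -⅑*6/(-10) = -⅔*(-⅒) = 1/15 ≈ 0.066667)
(F*(-34))*√(34 - 4*(1 - 5)) = ((1/15)*(-34))*√(34 - 4*(1 - 5)) = -34*√(34 - 4*(-4))/15 = -34*√(34 + 16)/15 = -34*√2/3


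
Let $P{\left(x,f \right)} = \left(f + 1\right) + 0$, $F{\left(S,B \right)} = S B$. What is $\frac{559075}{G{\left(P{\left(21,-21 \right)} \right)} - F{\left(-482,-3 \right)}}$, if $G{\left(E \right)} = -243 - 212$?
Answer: $- \frac{559075}{1901} \approx -294.1$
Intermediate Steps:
$F{\left(S,B \right)} = B S$
$P{\left(x,f \right)} = 1 + f$ ($P{\left(x,f \right)} = \left(1 + f\right) + 0 = 1 + f$)
$G{\left(E \right)} = -455$ ($G{\left(E \right)} = -243 - 212 = -455$)
$\frac{559075}{G{\left(P{\left(21,-21 \right)} \right)} - F{\left(-482,-3 \right)}} = \frac{559075}{-455 - \left(-3\right) \left(-482\right)} = \frac{559075}{-455 - 1446} = \frac{559075}{-1901} = 559075 \left(- \frac{1}{1901}\right) = - \frac{559075}{1901}$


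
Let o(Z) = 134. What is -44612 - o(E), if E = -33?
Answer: -44746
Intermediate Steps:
-44612 - o(E) = -44612 - 1*134 = -44612 - 134 = -44746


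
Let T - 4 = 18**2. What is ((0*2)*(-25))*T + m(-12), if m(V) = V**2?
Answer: 144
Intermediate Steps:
T = 328 (T = 4 + 18**2 = 4 + 324 = 328)
((0*2)*(-25))*T + m(-12) = ((0*2)*(-25))*328 + (-12)**2 = (0*(-25))*328 + 144 = 0*328 + 144 = 0 + 144 = 144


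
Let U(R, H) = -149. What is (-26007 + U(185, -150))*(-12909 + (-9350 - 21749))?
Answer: 1151073248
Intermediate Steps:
(-26007 + U(185, -150))*(-12909 + (-9350 - 21749)) = (-26007 - 149)*(-12909 + (-9350 - 21749)) = -26156*(-12909 - 31099) = -26156*(-44008) = 1151073248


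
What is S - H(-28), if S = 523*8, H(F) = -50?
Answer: 4234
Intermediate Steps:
S = 4184
S - H(-28) = 4184 - 1*(-50) = 4184 + 50 = 4234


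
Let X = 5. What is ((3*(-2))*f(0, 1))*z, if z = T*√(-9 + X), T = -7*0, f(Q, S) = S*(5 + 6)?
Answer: 0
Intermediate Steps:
f(Q, S) = 11*S (f(Q, S) = S*11 = 11*S)
T = 0
z = 0 (z = 0*√(-9 + 5) = 0*√(-4) = 0*(2*I) = 0)
((3*(-2))*f(0, 1))*z = ((3*(-2))*(11*1))*0 = -6*11*0 = -66*0 = 0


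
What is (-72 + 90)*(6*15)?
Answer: 1620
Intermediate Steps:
(-72 + 90)*(6*15) = 18*90 = 1620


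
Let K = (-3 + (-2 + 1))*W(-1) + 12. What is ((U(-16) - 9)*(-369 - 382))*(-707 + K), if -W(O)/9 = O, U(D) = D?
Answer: -13724525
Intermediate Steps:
W(O) = -9*O
K = -24 (K = (-3 + (-2 + 1))*(-9*(-1)) + 12 = (-3 - 1)*9 + 12 = -4*9 + 12 = -36 + 12 = -24)
((U(-16) - 9)*(-369 - 382))*(-707 + K) = ((-16 - 9)*(-369 - 382))*(-707 - 24) = -25*(-751)*(-731) = 18775*(-731) = -13724525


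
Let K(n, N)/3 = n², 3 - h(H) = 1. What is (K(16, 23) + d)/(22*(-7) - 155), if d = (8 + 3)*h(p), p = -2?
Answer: -790/309 ≈ -2.5566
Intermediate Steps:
h(H) = 2 (h(H) = 3 - 1*1 = 3 - 1 = 2)
K(n, N) = 3*n²
d = 22 (d = (8 + 3)*2 = 11*2 = 22)
(K(16, 23) + d)/(22*(-7) - 155) = (3*16² + 22)/(22*(-7) - 155) = (3*256 + 22)/(-154 - 155) = (768 + 22)/(-309) = 790*(-1/309) = -790/309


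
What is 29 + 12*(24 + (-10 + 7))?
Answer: 281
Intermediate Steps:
29 + 12*(24 + (-10 + 7)) = 29 + 12*(24 - 3) = 29 + 12*21 = 29 + 252 = 281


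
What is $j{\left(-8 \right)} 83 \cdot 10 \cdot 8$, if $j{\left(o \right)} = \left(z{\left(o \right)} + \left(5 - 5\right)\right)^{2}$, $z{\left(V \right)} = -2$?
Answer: $26560$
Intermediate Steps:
$j{\left(o \right)} = 4$ ($j{\left(o \right)} = \left(-2 + \left(5 - 5\right)\right)^{2} = \left(-2 + 0\right)^{2} = \left(-2\right)^{2} = 4$)
$j{\left(-8 \right)} 83 \cdot 10 \cdot 8 = 4 \cdot 83 \cdot 10 \cdot 8 = 332 \cdot 80 = 26560$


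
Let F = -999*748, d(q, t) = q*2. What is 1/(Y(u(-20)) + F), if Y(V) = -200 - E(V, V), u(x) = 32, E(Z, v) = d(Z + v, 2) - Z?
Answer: -1/747548 ≈ -1.3377e-6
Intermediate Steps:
d(q, t) = 2*q
E(Z, v) = Z + 2*v (E(Z, v) = 2*(Z + v) - Z = (2*Z + 2*v) - Z = Z + 2*v)
Y(V) = -200 - 3*V (Y(V) = -200 - (V + 2*V) = -200 - 3*V)
F = -747252
1/(Y(u(-20)) + F) = 1/((-200 - 3*32) - 747252) = 1/((-200 - 96) - 747252) = 1/(-296 - 747252) = 1/(-747548) = -1/747548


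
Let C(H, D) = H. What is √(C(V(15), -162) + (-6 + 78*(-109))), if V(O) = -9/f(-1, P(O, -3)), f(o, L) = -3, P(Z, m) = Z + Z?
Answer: 9*I*√105 ≈ 92.223*I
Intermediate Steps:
P(Z, m) = 2*Z
V(O) = 3 (V(O) = -9/(-3) = -9*(-⅓) = 3)
√(C(V(15), -162) + (-6 + 78*(-109))) = √(3 + (-6 + 78*(-109))) = √(3 + (-6 - 8502)) = √(3 - 8508) = √(-8505) = 9*I*√105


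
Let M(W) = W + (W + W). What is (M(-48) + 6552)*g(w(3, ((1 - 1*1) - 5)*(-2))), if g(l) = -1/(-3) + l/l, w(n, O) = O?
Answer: 8544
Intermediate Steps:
M(W) = 3*W (M(W) = W + 2*W = 3*W)
g(l) = 4/3 (g(l) = -1*(-⅓) + 1 = ⅓ + 1 = 4/3)
(M(-48) + 6552)*g(w(3, ((1 - 1*1) - 5)*(-2))) = (3*(-48) + 6552)*(4/3) = (-144 + 6552)*(4/3) = 6408*(4/3) = 8544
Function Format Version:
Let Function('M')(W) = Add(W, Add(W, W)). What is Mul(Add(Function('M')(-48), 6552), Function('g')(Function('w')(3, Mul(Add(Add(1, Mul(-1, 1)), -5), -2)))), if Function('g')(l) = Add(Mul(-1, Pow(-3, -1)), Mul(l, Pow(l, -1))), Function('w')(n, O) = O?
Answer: 8544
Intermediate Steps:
Function('M')(W) = Mul(3, W) (Function('M')(W) = Add(W, Mul(2, W)) = Mul(3, W))
Function('g')(l) = Rational(4, 3) (Function('g')(l) = Add(Mul(-1, Rational(-1, 3)), 1) = Add(Rational(1, 3), 1) = Rational(4, 3))
Mul(Add(Function('M')(-48), 6552), Function('g')(Function('w')(3, Mul(Add(Add(1, Mul(-1, 1)), -5), -2)))) = Mul(Add(Mul(3, -48), 6552), Rational(4, 3)) = Mul(Add(-144, 6552), Rational(4, 3)) = Mul(6408, Rational(4, 3)) = 8544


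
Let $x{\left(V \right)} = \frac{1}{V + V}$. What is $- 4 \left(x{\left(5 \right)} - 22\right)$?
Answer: $\frac{438}{5} \approx 87.6$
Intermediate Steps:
$x{\left(V \right)} = \frac{1}{2 V}$
$- 4 \left(x{\left(5 \right)} - 22\right) = - 4 \left(\frac{1}{2 \cdot 5} - 22\right) = - 4 \left(\frac{1}{2} \cdot \frac{1}{5} - 22\right) = - 4 \left(\frac{1}{10} - 22\right) = \left(-4\right) \left(- \frac{219}{10}\right) = \frac{438}{5}$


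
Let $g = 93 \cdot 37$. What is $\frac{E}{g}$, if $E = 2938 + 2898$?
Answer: $\frac{5836}{3441} \approx 1.696$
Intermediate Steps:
$E = 5836$
$g = 3441$
$\frac{E}{g} = \frac{5836}{3441}$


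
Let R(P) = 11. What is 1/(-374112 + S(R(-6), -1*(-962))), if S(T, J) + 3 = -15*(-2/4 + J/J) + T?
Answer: -2/748223 ≈ -2.6730e-6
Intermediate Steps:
S(T, J) = -21/2 + T (S(T, J) = -3 + (-15*(-2/4 + J/J) + T) = -3 + (-15*(-2*¼ + 1) + T) = -3 + (-15*(-½ + 1) + T) = -3 + (-15*½ + T) = -3 + (-15/2 + T) = -21/2 + T)
1/(-374112 + S(R(-6), -1*(-962))) = 1/(-374112 + (-21/2 + 11)) = 1/(-374112 + ½) = 1/(-748223/2) = -2/748223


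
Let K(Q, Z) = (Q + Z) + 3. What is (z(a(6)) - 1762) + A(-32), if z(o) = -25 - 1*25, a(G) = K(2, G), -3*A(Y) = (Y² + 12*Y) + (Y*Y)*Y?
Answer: 26692/3 ≈ 8897.3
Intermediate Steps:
A(Y) = -4*Y - Y²/3 - Y³/3 (A(Y) = -((Y² + 12*Y) + (Y*Y)*Y)/3 = -((Y² + 12*Y) + Y²*Y)/3 = -((Y² + 12*Y) + Y³)/3 = -(Y² + Y³ + 12*Y)/3 = -4*Y - Y²/3 - Y³/3)
K(Q, Z) = 3 + Q + Z
a(G) = 5 + G (a(G) = 3 + 2 + G = 5 + G)
z(o) = -50 (z(o) = -25 - 25 = -50)
(z(a(6)) - 1762) + A(-32) = (-50 - 1762) - ⅓*(-32)*(12 - 32 + (-32)²) = -1812 - ⅓*(-32)*(12 - 32 + 1024) = -1812 - ⅓*(-32)*1004 = -1812 + 32128/3 = 26692/3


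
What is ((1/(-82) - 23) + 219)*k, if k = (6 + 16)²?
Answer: 3889182/41 ≈ 94858.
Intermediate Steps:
k = 484 (k = 22² = 484)
((1/(-82) - 23) + 219)*k = ((1/(-82) - 23) + 219)*484 = ((-1/82 - 23) + 219)*484 = (-1887/82 + 219)*484 = (16071/82)*484 = 3889182/41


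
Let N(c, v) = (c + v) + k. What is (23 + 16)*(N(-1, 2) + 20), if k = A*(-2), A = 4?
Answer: 507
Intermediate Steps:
k = -8 (k = 4*(-2) = -8)
N(c, v) = -8 + c + v (N(c, v) = (c + v) - 8 = -8 + c + v)
(23 + 16)*(N(-1, 2) + 20) = (23 + 16)*((-8 - 1 + 2) + 20) = 39*(-7 + 20) = 39*13 = 507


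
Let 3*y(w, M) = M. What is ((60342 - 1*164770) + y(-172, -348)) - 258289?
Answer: -362833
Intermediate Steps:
y(w, M) = M/3
((60342 - 1*164770) + y(-172, -348)) - 258289 = ((60342 - 1*164770) + (⅓)*(-348)) - 258289 = ((60342 - 164770) - 116) - 258289 = (-104428 - 116) - 258289 = -104544 - 258289 = -362833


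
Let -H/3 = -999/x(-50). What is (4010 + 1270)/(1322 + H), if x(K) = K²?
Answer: 1200000/300727 ≈ 3.9903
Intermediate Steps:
H = 2997/2500 (H = -(-2997)/((-50)²) = -(-2997)/2500 = -3*(-999/2500) = 2997/2500 ≈ 1.1988)
(4010 + 1270)/(1322 + H) = (4010 + 1270)/(1322 + 2997/2500) = 5280/(3307997/2500) = 5280*(2500/3307997) = 1200000/300727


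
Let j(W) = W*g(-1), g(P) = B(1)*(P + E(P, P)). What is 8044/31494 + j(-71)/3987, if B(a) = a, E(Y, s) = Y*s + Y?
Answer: 5717917/20927763 ≈ 0.27322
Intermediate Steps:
E(Y, s) = Y + Y*s
g(P) = P + P*(1 + P) (g(P) = 1*(P + P*(1 + P)) = P + P*(1 + P))
j(W) = -W (j(W) = W*(-(2 - 1)) = W*(-1*1) = W*(-1) = -W)
8044/31494 + j(-71)/3987 = 8044/31494 - 1*(-71)/3987 = 8044*(1/31494) + 71*(1/3987) = 4022/15747 + 71/3987 = 5717917/20927763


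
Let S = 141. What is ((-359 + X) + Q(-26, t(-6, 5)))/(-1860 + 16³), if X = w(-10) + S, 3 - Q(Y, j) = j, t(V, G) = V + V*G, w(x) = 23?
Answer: -3/43 ≈ -0.069767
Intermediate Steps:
t(V, G) = V + G*V
Q(Y, j) = 3 - j
X = 164 (X = 23 + 141 = 164)
((-359 + X) + Q(-26, t(-6, 5)))/(-1860 + 16³) = ((-359 + 164) + (3 - (-6)*(1 + 5)))/(-1860 + 16³) = (-195 + (3 - (-6)*6))/(-1860 + 4096) = (-195 + (3 - 1*(-36)))/2236 = (-195 + (3 + 36))*(1/2236) = (-195 + 39)*(1/2236) = -156*1/2236 = -3/43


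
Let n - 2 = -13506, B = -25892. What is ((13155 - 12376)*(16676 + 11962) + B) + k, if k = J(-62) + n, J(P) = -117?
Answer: 22269489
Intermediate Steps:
n = -13504 (n = 2 - 13506 = -13504)
k = -13621 (k = -117 - 13504 = -13621)
((13155 - 12376)*(16676 + 11962) + B) + k = ((13155 - 12376)*(16676 + 11962) - 25892) - 13621 = (779*28638 - 25892) - 13621 = (22309002 - 25892) - 13621 = 22283110 - 13621 = 22269489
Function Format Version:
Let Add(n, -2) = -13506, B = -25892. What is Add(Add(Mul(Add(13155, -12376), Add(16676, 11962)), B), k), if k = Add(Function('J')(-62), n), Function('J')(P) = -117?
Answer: 22269489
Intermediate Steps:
n = -13504 (n = Add(2, -13506) = -13504)
k = -13621 (k = Add(-117, -13504) = -13621)
Add(Add(Mul(Add(13155, -12376), Add(16676, 11962)), B), k) = Add(Add(Mul(Add(13155, -12376), Add(16676, 11962)), -25892), -13621) = Add(Add(Mul(779, 28638), -25892), -13621) = Add(Add(22309002, -25892), -13621) = Add(22283110, -13621) = 22269489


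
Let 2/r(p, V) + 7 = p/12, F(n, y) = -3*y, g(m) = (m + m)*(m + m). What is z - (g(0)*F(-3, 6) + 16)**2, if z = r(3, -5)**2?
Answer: -186560/729 ≈ -255.91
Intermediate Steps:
g(m) = 4*m**2 (g(m) = (2*m)*(2*m) = 4*m**2)
r(p, V) = 2/(-7 + p/12)
z = 64/729 (z = (24/(-84 + 3))**2 = (24/(-81))**2 = (24*(-1/81))**2 = (-8/27)**2 = 64/729 ≈ 0.087791)
z - (g(0)*F(-3, 6) + 16)**2 = 64/729 - ((4*0**2)*(-3*6) + 16)**2 = 64/729 - ((4*0)*(-18) + 16)**2 = 64/729 - (0*(-18) + 16)**2 = 64/729 - (0 + 16)**2 = 64/729 - 1*16**2 = 64/729 - 1*256 = 64/729 - 256 = -186560/729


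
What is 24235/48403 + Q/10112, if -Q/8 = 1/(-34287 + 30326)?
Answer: 121337519843/242339493712 ≈ 0.50069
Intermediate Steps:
Q = 8/3961 (Q = -8/(-34287 + 30326) = -8/(-3961) = -8*(-1/3961) = 8/3961 ≈ 0.0020197)
24235/48403 + Q/10112 = 24235/48403 + (8/3961)/10112 = 24235*(1/48403) + (8/3961)*(1/10112) = 24235/48403 + 1/5006704 = 121337519843/242339493712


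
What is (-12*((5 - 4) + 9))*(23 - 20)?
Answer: -360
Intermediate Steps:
(-12*((5 - 4) + 9))*(23 - 20) = -12*(1 + 9)*3 = -12*10*3 = -120*3 = -360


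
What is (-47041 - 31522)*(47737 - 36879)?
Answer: -853037054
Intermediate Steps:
(-47041 - 31522)*(47737 - 36879) = -78563*10858 = -853037054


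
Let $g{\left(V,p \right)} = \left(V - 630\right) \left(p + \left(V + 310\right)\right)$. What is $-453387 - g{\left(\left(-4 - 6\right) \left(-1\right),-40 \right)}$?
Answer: $-279787$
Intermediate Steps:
$g{\left(V,p \right)} = \left(-630 + V\right) \left(310 + V + p\right)$ ($g{\left(V,p \right)} = \left(-630 + V\right) \left(p + \left(310 + V\right)\right) = \left(-630 + V\right) \left(310 + V + p\right)$)
$-453387 - g{\left(\left(-4 - 6\right) \left(-1\right),-40 \right)} = -453387 - \left(-195300 + \left(\left(-4 - 6\right) \left(-1\right)\right)^{2} - -25200 - 320 \left(-4 - 6\right) \left(-1\right) + \left(-4 - 6\right) \left(-1\right) \left(-40\right)\right) = -453387 - \left(-195300 + \left(\left(-10\right) \left(-1\right)\right)^{2} + 25200 - 320 \left(\left(-10\right) \left(-1\right)\right) + \left(-10\right) \left(-1\right) \left(-40\right)\right) = -453387 - \left(-195300 + 10^{2} + 25200 - 3200 + 10 \left(-40\right)\right) = -453387 - \left(-195300 + 100 + 25200 - 3200 - 400\right) = -453387 - -173600 = -453387 + 173600 = -279787$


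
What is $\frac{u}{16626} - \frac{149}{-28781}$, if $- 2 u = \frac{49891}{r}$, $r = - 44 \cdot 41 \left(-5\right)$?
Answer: $\frac{149668201}{29869802160} \approx 0.0050107$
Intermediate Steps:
$r = 9020$ ($r = \left(-44\right) \left(-205\right) = 9020$)
$u = - \frac{49891}{18040}$ ($u = - \frac{49891 \cdot \frac{1}{9020}}{2} = \left(- \frac{1}{2}\right) \frac{49891}{9020} = - \frac{49891}{18040} \approx -2.7656$)
$\frac{u}{16626} - \frac{149}{-28781} = - \frac{49891}{18040 \cdot 16626} - \frac{149}{-28781} = \left(- \frac{49891}{18040}\right) \frac{1}{16626} - - \frac{149}{28781} = - \frac{49891}{299933040} + \frac{149}{28781} = \frac{149668201}{29869802160}$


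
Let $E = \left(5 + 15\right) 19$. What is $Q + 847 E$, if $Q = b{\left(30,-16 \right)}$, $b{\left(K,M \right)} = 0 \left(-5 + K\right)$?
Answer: $321860$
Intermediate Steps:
$E = 380$ ($E = 20 \cdot 19 = 380$)
$b{\left(K,M \right)} = 0$
$Q = 0$
$Q + 847 E = 0 + 847 \cdot 380 = 0 + 321860 = 321860$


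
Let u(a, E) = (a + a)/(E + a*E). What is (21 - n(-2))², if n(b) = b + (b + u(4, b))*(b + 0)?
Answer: 7569/25 ≈ 302.76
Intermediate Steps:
u(a, E) = 2*a/(E + E*a) (u(a, E) = (2*a)/(E + E*a) = 2*a/(E + E*a))
n(b) = b + b*(b + 8/(5*b)) (n(b) = b + (b + 2*4/(b*(1 + 4)))*(b + 0) = b + (b + 2*4/(b*5))*b = b + (b + 2*4*(⅕)/b)*b = b + (b + 8/(5*b))*b = b + b*(b + 8/(5*b)))
(21 - n(-2))² = (21 - (8/5 - 2 + (-2)²))² = (21 - (8/5 - 2 + 4))² = (21 - 1*18/5)² = (21 - 18/5)² = (87/5)² = 7569/25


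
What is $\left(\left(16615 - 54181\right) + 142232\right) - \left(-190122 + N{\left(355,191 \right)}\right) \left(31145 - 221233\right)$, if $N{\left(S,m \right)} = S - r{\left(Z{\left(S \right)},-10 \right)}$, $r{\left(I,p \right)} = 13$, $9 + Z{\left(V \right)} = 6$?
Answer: $-36074795974$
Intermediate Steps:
$Z{\left(V \right)} = -3$ ($Z{\left(V \right)} = -9 + 6 = -3$)
$N{\left(S,m \right)} = -13 + S$ ($N{\left(S,m \right)} = S - 13 = -13 + S$)
$\left(\left(16615 - 54181\right) + 142232\right) - \left(-190122 + N{\left(355,191 \right)}\right) \left(31145 - 221233\right) = \left(\left(16615 - 54181\right) + 142232\right) - \left(-190122 + \left(-13 + 355\right)\right) \left(31145 - 221233\right) = \left(-37566 + 142232\right) - \left(-190122 + 342\right) \left(-190088\right) = 104666 - \left(-189780\right) \left(-190088\right) = 104666 - 36074900640 = -36074795974$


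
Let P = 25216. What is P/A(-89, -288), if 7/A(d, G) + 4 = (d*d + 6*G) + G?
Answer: 21257088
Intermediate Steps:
A(d, G) = 7/(-4 + d² + 7*G) (A(d, G) = 7/(-4 + ((d*d + 6*G) + G)) = 7/(-4 + ((d² + 6*G) + G)) = 7/(-4 + (d² + 7*G)) = 7/(-4 + d² + 7*G))
P/A(-89, -288) = 25216/((7/(-4 + (-89)² + 7*(-288)))) = 25216/((7/(-4 + 7921 - 2016))) = 25216/((7/5901)) = 25216/((7*(1/5901))) = 25216/(1/843) = 25216*843 = 21257088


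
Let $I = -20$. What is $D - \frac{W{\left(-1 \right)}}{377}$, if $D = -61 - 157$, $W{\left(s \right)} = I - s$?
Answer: $- \frac{82167}{377} \approx -217.95$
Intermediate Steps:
$W{\left(s \right)} = -20 - s$
$D = -218$
$D - \frac{W{\left(-1 \right)}}{377} = -218 - \frac{-20 - -1}{377} = -218 - \left(-20 + 1\right) \frac{1}{377} = -218 - \left(-19\right) \frac{1}{377} = -218 - - \frac{19}{377} = -218 + \frac{19}{377} = - \frac{82167}{377}$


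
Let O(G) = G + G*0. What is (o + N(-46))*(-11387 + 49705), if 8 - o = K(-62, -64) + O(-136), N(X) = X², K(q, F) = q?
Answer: 88974396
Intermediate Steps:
O(G) = G (O(G) = G + 0 = G)
o = 206 (o = 8 - (-62 - 136) = 8 - 1*(-198) = 8 + 198 = 206)
(o + N(-46))*(-11387 + 49705) = (206 + (-46)²)*(-11387 + 49705) = (206 + 2116)*38318 = 2322*38318 = 88974396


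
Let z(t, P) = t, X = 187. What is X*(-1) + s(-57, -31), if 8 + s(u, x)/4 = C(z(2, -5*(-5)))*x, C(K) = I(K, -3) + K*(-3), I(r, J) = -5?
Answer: 1145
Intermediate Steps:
C(K) = -5 - 3*K (C(K) = -5 + K*(-3) = -5 - 3*K)
s(u, x) = -32 - 44*x (s(u, x) = -32 + 4*((-5 - 3*2)*x) = -32 + 4*((-5 - 6)*x) = -32 + 4*(-11*x) = -32 - 44*x)
X*(-1) + s(-57, -31) = 187*(-1) + (-32 - 44*(-31)) = -187 + (-32 + 1364) = -187 + 1332 = 1145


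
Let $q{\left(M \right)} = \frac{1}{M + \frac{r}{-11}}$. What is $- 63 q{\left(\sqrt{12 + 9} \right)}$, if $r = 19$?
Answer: $- \frac{13167}{2180} - \frac{7623 \sqrt{21}}{2180} \approx -22.064$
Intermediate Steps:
$q{\left(M \right)} = \frac{1}{- \frac{19}{11} + M}$ ($q{\left(M \right)} = \frac{1}{M + \frac{19}{-11}} = \frac{1}{M + 19 \left(- \frac{1}{11}\right)} = \frac{1}{M - \frac{19}{11}} = \frac{1}{- \frac{19}{11} + M}$)
$- 63 q{\left(\sqrt{12 + 9} \right)} = - 63 \frac{11}{-19 + 11 \sqrt{12 + 9}} = - 63 \frac{11}{-19 + 11 \sqrt{21}} = - \frac{693}{-19 + 11 \sqrt{21}}$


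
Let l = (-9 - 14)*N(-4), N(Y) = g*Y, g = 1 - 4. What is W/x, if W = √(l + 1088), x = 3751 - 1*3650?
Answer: 2*√203/101 ≈ 0.28214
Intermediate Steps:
g = -3
x = 101 (x = 3751 - 3650 = 101)
N(Y) = -3*Y
l = -276 (l = (-9 - 14)*(-3*(-4)) = -23*12 = -276)
W = 2*√203 (W = √(-276 + 1088) = √812 = 2*√203 ≈ 28.496)
W/x = (2*√203)/101 = (2*√203)*(1/101) = 2*√203/101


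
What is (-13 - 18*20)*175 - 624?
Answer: -65899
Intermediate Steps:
(-13 - 18*20)*175 - 624 = (-13 - 360)*175 - 624 = -373*175 - 624 = -65275 - 624 = -65899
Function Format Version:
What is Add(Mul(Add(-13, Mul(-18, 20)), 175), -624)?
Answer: -65899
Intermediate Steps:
Add(Mul(Add(-13, Mul(-18, 20)), 175), -624) = Add(Mul(Add(-13, -360), 175), -624) = Add(Mul(-373, 175), -624) = Add(-65275, -624) = -65899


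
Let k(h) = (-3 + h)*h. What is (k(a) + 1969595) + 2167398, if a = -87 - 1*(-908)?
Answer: 4808571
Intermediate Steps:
a = 821 (a = -87 + 908 = 821)
k(h) = h*(-3 + h)
(k(a) + 1969595) + 2167398 = (821*(-3 + 821) + 1969595) + 2167398 = (821*818 + 1969595) + 2167398 = (671578 + 1969595) + 2167398 = 2641173 + 2167398 = 4808571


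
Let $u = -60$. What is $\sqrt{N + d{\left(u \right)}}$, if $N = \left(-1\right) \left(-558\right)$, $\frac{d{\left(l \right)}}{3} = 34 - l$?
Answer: $2 \sqrt{210} \approx 28.983$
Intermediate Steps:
$d{\left(l \right)} = 102 - 3 l$ ($d{\left(l \right)} = 3 \left(34 - l\right) = 102 - 3 l$)
$N = 558$
$\sqrt{N + d{\left(u \right)}} = \sqrt{558 + \left(102 - -180\right)} = \sqrt{558 + \left(102 + 180\right)} = \sqrt{558 + 282} = \sqrt{840} = 2 \sqrt{210}$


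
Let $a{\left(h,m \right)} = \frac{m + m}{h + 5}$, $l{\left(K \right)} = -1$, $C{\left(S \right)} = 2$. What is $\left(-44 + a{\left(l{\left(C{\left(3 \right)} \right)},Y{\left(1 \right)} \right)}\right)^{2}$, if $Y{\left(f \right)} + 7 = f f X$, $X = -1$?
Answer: $2304$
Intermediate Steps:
$Y{\left(f \right)} = -7 - f^{2}$ ($Y{\left(f \right)} = -7 + f f \left(-1\right) = -7 + f^{2} \left(-1\right) = -7 - f^{2}$)
$a{\left(h,m \right)} = \frac{2 m}{5 + h}$
$\left(-44 + a{\left(l{\left(C{\left(3 \right)} \right)},Y{\left(1 \right)} \right)}\right)^{2} = \left(-44 + \frac{2 \left(-7 - 1^{2}\right)}{5 - 1}\right)^{2} = \left(-44 + \frac{2 \left(-7 - 1\right)}{4}\right)^{2} = \left(-44 + 2 \left(-7 - 1\right) \frac{1}{4}\right)^{2} = \left(-44 + 2 \left(-8\right) \frac{1}{4}\right)^{2} = \left(-44 - 4\right)^{2} = \left(-48\right)^{2} = 2304$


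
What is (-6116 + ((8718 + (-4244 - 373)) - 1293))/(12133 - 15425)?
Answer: 827/823 ≈ 1.0049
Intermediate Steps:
(-6116 + ((8718 + (-4244 - 373)) - 1293))/(12133 - 15425) = (-6116 + ((8718 - 4617) - 1293))/(-3292) = (-6116 + (4101 - 1293))*(-1/3292) = (-6116 + 2808)*(-1/3292) = -3308*(-1/3292) = 827/823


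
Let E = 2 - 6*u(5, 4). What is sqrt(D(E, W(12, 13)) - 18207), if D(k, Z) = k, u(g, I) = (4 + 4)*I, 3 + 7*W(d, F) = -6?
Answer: I*sqrt(18397) ≈ 135.64*I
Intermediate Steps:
W(d, F) = -9/7 (W(d, F) = -3/7 + (1/7)*(-6) = -3/7 - 6/7 = -9/7)
u(g, I) = 8*I
E = -190 (E = 2 - 48*4 = 2 - 6*32 = 2 - 192 = -190)
sqrt(D(E, W(12, 13)) - 18207) = sqrt(-190 - 18207) = sqrt(-18397) = I*sqrt(18397)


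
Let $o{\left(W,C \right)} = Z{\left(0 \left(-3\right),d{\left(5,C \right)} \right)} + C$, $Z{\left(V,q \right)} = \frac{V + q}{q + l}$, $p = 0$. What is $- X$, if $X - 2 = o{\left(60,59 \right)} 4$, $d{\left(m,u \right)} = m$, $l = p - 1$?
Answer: $-243$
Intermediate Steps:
$l = -1$ ($l = 0 - 1 = -1$)
$Z{\left(V,q \right)} = \frac{V + q}{-1 + q}$ ($Z{\left(V,q \right)} = \frac{V + q}{q - 1} = \frac{V + q}{-1 + q}$)
$o{\left(W,C \right)} = \frac{5}{4} + C$ ($o{\left(W,C \right)} = \frac{0 \left(-3\right) + 5}{-1 + 5} + C = \frac{0 + 5}{4} + C = \frac{1}{4} \cdot 5 + C = \frac{5}{4} + C$)
$X = 243$ ($X = 2 + \left(\frac{5}{4} + 59\right) 4 = 2 + \frac{241}{4} \cdot 4 = 2 + 241 = 243$)
$- X = \left(-1\right) 243 = -243$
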